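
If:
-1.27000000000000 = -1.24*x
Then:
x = 1.02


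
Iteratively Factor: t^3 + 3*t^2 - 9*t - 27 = (t + 3)*(t^2 - 9) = (t + 3)^2*(t - 3)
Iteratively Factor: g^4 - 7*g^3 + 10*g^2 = (g - 2)*(g^3 - 5*g^2) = (g - 5)*(g - 2)*(g^2) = g*(g - 5)*(g - 2)*(g)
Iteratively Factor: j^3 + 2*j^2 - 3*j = (j + 3)*(j^2 - j) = j*(j + 3)*(j - 1)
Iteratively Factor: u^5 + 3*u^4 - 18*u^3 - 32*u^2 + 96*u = (u + 4)*(u^4 - u^3 - 14*u^2 + 24*u) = (u + 4)^2*(u^3 - 5*u^2 + 6*u) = u*(u + 4)^2*(u^2 - 5*u + 6) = u*(u - 3)*(u + 4)^2*(u - 2)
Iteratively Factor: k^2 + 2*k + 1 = (k + 1)*(k + 1)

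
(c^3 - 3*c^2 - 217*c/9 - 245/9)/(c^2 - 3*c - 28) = (c^2 + 4*c + 35/9)/(c + 4)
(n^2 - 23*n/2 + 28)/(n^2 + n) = (n^2 - 23*n/2 + 28)/(n*(n + 1))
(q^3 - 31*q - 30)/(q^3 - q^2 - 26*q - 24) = (q + 5)/(q + 4)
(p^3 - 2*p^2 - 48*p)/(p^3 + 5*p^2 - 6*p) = (p - 8)/(p - 1)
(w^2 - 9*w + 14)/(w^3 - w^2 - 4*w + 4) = (w - 7)/(w^2 + w - 2)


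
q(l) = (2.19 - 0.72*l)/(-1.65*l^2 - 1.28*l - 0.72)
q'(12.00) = -0.00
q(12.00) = 0.03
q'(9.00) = -0.00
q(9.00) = 0.03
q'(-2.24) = -0.50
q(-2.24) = -0.62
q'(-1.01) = -4.21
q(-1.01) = -2.63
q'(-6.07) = -0.03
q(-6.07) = -0.12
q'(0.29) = 3.51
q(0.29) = -1.61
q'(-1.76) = -1.02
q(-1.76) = -0.97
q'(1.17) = 0.51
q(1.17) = -0.30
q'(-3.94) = -0.10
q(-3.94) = -0.24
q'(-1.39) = -1.99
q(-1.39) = -1.50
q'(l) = (2.19 - 0.72*l)*(3.3*l + 1.28)/(-1.65*l^2 - 1.28*l - 0.72)^2 - 0.72/(-1.65*l^2 - 1.28*l - 0.72)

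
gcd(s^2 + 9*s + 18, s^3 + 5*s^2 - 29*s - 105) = s + 3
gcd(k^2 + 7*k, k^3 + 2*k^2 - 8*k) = k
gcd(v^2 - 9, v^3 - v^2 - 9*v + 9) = v^2 - 9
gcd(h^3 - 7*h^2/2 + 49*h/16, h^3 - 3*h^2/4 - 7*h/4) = h^2 - 7*h/4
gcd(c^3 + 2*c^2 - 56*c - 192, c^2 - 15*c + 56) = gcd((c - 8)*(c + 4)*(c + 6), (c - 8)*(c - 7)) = c - 8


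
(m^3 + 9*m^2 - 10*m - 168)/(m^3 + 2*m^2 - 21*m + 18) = (m^2 + 3*m - 28)/(m^2 - 4*m + 3)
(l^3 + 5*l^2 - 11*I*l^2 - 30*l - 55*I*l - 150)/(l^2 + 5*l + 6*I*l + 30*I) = (l^2 - 11*I*l - 30)/(l + 6*I)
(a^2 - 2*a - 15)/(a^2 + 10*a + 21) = (a - 5)/(a + 7)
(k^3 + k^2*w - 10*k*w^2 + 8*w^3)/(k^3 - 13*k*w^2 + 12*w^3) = (-k + 2*w)/(-k + 3*w)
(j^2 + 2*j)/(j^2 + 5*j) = (j + 2)/(j + 5)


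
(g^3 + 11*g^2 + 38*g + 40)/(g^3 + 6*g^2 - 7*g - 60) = (g + 2)/(g - 3)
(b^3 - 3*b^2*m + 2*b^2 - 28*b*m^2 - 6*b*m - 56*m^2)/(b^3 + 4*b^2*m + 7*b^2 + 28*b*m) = (b^2 - 7*b*m + 2*b - 14*m)/(b*(b + 7))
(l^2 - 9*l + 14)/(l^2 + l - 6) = (l - 7)/(l + 3)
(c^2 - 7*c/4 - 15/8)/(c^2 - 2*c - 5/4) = (4*c + 3)/(2*(2*c + 1))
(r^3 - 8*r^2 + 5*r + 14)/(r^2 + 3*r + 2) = (r^2 - 9*r + 14)/(r + 2)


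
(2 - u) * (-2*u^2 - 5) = 2*u^3 - 4*u^2 + 5*u - 10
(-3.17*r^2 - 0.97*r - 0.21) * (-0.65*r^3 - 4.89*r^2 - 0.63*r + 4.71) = 2.0605*r^5 + 16.1318*r^4 + 6.8769*r^3 - 13.2927*r^2 - 4.4364*r - 0.9891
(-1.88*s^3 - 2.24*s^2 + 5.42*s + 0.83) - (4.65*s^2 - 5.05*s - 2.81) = -1.88*s^3 - 6.89*s^2 + 10.47*s + 3.64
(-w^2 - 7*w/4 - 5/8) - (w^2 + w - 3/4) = -2*w^2 - 11*w/4 + 1/8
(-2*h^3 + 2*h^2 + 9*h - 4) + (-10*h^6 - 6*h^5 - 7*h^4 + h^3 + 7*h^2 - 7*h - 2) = -10*h^6 - 6*h^5 - 7*h^4 - h^3 + 9*h^2 + 2*h - 6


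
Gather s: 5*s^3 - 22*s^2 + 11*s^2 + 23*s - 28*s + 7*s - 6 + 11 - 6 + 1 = 5*s^3 - 11*s^2 + 2*s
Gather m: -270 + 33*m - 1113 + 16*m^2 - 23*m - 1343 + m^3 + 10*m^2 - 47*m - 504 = m^3 + 26*m^2 - 37*m - 3230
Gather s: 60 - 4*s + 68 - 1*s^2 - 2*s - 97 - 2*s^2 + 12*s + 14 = -3*s^2 + 6*s + 45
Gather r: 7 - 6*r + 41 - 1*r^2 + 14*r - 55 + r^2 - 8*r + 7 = 0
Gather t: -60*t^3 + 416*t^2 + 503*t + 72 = -60*t^3 + 416*t^2 + 503*t + 72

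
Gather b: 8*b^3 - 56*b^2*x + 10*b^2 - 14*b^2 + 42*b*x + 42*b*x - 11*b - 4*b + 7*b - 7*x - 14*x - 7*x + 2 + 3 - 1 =8*b^3 + b^2*(-56*x - 4) + b*(84*x - 8) - 28*x + 4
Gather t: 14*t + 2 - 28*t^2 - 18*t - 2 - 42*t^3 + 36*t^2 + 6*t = -42*t^3 + 8*t^2 + 2*t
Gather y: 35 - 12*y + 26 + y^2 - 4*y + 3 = y^2 - 16*y + 64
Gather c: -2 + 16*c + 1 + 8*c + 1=24*c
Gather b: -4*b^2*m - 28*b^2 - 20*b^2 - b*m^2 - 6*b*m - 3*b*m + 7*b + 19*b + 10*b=b^2*(-4*m - 48) + b*(-m^2 - 9*m + 36)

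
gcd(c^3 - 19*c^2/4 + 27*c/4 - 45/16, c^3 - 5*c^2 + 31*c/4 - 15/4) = c^2 - 4*c + 15/4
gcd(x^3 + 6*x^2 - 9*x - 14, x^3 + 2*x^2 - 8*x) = x - 2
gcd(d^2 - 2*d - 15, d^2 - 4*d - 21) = d + 3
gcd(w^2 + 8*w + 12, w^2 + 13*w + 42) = w + 6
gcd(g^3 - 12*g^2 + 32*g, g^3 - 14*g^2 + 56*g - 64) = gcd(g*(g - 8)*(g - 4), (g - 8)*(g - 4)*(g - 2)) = g^2 - 12*g + 32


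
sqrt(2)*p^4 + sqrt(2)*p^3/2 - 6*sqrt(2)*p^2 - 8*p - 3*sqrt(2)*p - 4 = (p - 2*sqrt(2))*(p + sqrt(2))^2*(sqrt(2)*p + sqrt(2)/2)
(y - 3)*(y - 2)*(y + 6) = y^3 + y^2 - 24*y + 36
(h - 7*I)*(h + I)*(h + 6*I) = h^3 + 43*h + 42*I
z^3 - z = z*(z - 1)*(z + 1)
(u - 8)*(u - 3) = u^2 - 11*u + 24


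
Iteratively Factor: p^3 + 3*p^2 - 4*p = (p - 1)*(p^2 + 4*p) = p*(p - 1)*(p + 4)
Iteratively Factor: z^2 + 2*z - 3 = (z + 3)*(z - 1)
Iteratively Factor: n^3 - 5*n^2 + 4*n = (n - 4)*(n^2 - n) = n*(n - 4)*(n - 1)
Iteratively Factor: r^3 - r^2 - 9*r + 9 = (r - 1)*(r^2 - 9) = (r - 1)*(r + 3)*(r - 3)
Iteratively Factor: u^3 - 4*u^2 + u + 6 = (u + 1)*(u^2 - 5*u + 6) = (u - 3)*(u + 1)*(u - 2)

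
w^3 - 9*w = w*(w - 3)*(w + 3)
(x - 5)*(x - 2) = x^2 - 7*x + 10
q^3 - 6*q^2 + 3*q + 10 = (q - 5)*(q - 2)*(q + 1)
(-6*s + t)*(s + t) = -6*s^2 - 5*s*t + t^2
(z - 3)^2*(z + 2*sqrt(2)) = z^3 - 6*z^2 + 2*sqrt(2)*z^2 - 12*sqrt(2)*z + 9*z + 18*sqrt(2)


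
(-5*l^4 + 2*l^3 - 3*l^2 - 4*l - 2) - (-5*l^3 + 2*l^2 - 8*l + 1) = -5*l^4 + 7*l^3 - 5*l^2 + 4*l - 3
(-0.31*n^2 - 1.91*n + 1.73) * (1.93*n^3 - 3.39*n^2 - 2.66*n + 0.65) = -0.5983*n^5 - 2.6354*n^4 + 10.6384*n^3 - 0.9856*n^2 - 5.8433*n + 1.1245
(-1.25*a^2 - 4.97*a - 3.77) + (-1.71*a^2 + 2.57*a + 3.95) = -2.96*a^2 - 2.4*a + 0.18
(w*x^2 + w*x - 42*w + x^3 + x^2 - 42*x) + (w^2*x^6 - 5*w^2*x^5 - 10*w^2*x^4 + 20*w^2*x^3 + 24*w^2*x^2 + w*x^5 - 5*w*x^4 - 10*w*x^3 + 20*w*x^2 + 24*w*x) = w^2*x^6 - 5*w^2*x^5 - 10*w^2*x^4 + 20*w^2*x^3 + 24*w^2*x^2 + w*x^5 - 5*w*x^4 - 10*w*x^3 + 21*w*x^2 + 25*w*x - 42*w + x^3 + x^2 - 42*x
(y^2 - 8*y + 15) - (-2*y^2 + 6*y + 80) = 3*y^2 - 14*y - 65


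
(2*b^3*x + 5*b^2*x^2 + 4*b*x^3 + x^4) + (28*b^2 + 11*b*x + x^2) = 2*b^3*x + 5*b^2*x^2 + 28*b^2 + 4*b*x^3 + 11*b*x + x^4 + x^2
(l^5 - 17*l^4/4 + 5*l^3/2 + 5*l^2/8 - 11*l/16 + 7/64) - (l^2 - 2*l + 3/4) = l^5 - 17*l^4/4 + 5*l^3/2 - 3*l^2/8 + 21*l/16 - 41/64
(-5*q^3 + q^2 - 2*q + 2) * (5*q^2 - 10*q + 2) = -25*q^5 + 55*q^4 - 30*q^3 + 32*q^2 - 24*q + 4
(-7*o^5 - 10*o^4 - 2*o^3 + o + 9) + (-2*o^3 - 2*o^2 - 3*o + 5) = -7*o^5 - 10*o^4 - 4*o^3 - 2*o^2 - 2*o + 14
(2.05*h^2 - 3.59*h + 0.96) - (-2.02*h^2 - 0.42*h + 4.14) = 4.07*h^2 - 3.17*h - 3.18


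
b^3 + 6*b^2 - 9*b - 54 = (b - 3)*(b + 3)*(b + 6)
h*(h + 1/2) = h^2 + h/2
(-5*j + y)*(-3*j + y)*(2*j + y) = 30*j^3 - j^2*y - 6*j*y^2 + y^3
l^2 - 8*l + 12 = (l - 6)*(l - 2)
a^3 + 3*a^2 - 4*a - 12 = (a - 2)*(a + 2)*(a + 3)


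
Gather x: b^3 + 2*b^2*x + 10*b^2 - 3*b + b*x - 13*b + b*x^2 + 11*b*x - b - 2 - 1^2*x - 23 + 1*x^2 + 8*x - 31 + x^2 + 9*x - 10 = b^3 + 10*b^2 - 17*b + x^2*(b + 2) + x*(2*b^2 + 12*b + 16) - 66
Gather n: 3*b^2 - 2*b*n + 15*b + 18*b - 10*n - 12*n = 3*b^2 + 33*b + n*(-2*b - 22)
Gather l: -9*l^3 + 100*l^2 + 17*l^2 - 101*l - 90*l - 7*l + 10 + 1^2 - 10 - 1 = -9*l^3 + 117*l^2 - 198*l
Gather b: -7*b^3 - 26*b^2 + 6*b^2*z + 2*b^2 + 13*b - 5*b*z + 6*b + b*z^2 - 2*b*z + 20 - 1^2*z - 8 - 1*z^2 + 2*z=-7*b^3 + b^2*(6*z - 24) + b*(z^2 - 7*z + 19) - z^2 + z + 12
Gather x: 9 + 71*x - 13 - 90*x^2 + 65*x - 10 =-90*x^2 + 136*x - 14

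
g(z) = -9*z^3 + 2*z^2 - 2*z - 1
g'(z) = -27*z^2 + 4*z - 2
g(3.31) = -312.09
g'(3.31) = -284.57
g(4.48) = -779.06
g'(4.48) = -525.98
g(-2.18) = 106.11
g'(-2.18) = -139.03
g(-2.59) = 173.96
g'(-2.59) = -193.48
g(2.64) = -157.94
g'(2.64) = -179.62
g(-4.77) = 1030.83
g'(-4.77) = -635.41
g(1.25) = -17.95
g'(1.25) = -39.19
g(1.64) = -38.60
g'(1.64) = -68.06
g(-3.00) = 266.00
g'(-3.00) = -257.00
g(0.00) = -1.00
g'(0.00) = -2.00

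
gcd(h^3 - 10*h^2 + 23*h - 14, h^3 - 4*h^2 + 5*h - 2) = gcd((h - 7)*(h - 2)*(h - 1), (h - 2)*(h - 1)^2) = h^2 - 3*h + 2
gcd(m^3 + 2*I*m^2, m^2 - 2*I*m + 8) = m + 2*I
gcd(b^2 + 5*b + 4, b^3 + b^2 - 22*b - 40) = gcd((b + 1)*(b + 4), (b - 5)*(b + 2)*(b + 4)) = b + 4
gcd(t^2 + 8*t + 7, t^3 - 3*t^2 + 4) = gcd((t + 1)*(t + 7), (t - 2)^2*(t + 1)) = t + 1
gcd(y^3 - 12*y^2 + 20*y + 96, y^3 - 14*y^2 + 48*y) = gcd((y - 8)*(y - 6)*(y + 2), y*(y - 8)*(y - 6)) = y^2 - 14*y + 48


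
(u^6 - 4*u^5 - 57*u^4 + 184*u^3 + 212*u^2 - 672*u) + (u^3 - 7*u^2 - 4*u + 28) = u^6 - 4*u^5 - 57*u^4 + 185*u^3 + 205*u^2 - 676*u + 28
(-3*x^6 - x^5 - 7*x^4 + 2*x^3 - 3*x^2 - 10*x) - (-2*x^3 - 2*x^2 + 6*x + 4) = -3*x^6 - x^5 - 7*x^4 + 4*x^3 - x^2 - 16*x - 4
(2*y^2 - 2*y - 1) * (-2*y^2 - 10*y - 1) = -4*y^4 - 16*y^3 + 20*y^2 + 12*y + 1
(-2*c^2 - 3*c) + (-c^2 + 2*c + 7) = -3*c^2 - c + 7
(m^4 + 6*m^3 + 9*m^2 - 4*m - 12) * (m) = m^5 + 6*m^4 + 9*m^3 - 4*m^2 - 12*m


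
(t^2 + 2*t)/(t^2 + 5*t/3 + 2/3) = 3*t*(t + 2)/(3*t^2 + 5*t + 2)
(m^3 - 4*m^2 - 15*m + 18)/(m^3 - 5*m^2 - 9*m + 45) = (m^2 - 7*m + 6)/(m^2 - 8*m + 15)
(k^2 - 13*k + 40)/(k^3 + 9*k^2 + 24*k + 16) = (k^2 - 13*k + 40)/(k^3 + 9*k^2 + 24*k + 16)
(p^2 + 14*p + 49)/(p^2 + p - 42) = (p + 7)/(p - 6)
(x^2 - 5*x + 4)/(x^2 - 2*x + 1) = (x - 4)/(x - 1)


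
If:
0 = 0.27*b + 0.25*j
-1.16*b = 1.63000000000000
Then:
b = -1.41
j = 1.52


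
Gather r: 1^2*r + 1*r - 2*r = 0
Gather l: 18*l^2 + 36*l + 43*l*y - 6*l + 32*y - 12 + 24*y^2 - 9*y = 18*l^2 + l*(43*y + 30) + 24*y^2 + 23*y - 12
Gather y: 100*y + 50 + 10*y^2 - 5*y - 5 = 10*y^2 + 95*y + 45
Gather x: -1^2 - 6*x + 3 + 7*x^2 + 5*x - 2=7*x^2 - x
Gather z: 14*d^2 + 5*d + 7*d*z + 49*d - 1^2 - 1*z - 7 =14*d^2 + 54*d + z*(7*d - 1) - 8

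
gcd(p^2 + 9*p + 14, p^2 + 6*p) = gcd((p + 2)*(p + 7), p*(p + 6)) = 1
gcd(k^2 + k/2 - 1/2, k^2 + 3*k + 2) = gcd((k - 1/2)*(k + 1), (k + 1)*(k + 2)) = k + 1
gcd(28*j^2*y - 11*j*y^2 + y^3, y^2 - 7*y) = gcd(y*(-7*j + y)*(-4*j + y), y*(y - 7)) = y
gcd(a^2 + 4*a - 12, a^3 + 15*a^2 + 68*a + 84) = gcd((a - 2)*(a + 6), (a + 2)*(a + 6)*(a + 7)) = a + 6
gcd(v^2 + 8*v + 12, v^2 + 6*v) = v + 6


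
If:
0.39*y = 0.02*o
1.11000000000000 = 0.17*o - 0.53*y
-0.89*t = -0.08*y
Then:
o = 7.77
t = 0.04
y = 0.40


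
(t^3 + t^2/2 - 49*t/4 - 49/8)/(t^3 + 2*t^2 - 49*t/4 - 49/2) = (t + 1/2)/(t + 2)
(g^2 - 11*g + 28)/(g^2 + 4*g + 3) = (g^2 - 11*g + 28)/(g^2 + 4*g + 3)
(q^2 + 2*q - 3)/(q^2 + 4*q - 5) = (q + 3)/(q + 5)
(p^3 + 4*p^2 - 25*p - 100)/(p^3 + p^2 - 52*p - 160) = (p - 5)/(p - 8)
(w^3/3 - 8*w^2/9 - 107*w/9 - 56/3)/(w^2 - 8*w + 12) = (3*w^3 - 8*w^2 - 107*w - 168)/(9*(w^2 - 8*w + 12))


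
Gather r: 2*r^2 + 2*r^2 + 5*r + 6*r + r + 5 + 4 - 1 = 4*r^2 + 12*r + 8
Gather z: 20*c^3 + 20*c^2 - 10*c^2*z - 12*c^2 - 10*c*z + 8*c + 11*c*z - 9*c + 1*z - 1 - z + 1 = 20*c^3 + 8*c^2 - c + z*(-10*c^2 + c)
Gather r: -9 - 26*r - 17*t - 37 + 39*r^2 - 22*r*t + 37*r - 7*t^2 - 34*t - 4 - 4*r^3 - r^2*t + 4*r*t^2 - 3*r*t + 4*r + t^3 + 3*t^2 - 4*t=-4*r^3 + r^2*(39 - t) + r*(4*t^2 - 25*t + 15) + t^3 - 4*t^2 - 55*t - 50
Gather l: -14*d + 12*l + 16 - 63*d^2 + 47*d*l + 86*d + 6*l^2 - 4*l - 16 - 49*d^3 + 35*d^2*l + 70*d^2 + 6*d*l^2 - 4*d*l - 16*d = -49*d^3 + 7*d^2 + 56*d + l^2*(6*d + 6) + l*(35*d^2 + 43*d + 8)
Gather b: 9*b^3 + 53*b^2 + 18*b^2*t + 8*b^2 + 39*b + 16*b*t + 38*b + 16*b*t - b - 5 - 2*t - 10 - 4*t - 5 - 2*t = 9*b^3 + b^2*(18*t + 61) + b*(32*t + 76) - 8*t - 20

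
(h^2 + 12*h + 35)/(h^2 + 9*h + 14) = (h + 5)/(h + 2)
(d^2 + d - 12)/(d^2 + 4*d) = (d - 3)/d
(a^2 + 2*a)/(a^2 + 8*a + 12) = a/(a + 6)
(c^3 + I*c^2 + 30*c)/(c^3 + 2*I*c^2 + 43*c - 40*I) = c*(c + 6*I)/(c^2 + 7*I*c + 8)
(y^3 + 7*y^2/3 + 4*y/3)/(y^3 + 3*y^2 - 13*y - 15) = y*(3*y + 4)/(3*(y^2 + 2*y - 15))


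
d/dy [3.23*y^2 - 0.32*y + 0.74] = 6.46*y - 0.32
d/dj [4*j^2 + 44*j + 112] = 8*j + 44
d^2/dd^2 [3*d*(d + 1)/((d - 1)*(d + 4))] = 12*(-d^3 + 6*d^2 + 6*d + 14)/(d^6 + 9*d^5 + 15*d^4 - 45*d^3 - 60*d^2 + 144*d - 64)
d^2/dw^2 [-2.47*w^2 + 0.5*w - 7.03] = -4.94000000000000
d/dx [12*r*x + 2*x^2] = 12*r + 4*x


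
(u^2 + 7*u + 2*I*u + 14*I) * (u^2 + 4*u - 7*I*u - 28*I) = u^4 + 11*u^3 - 5*I*u^3 + 42*u^2 - 55*I*u^2 + 154*u - 140*I*u + 392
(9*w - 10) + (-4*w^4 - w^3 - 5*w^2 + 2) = -4*w^4 - w^3 - 5*w^2 + 9*w - 8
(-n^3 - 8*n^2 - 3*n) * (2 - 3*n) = 3*n^4 + 22*n^3 - 7*n^2 - 6*n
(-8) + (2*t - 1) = 2*t - 9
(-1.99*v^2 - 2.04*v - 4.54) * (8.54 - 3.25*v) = 6.4675*v^3 - 10.3646*v^2 - 2.6666*v - 38.7716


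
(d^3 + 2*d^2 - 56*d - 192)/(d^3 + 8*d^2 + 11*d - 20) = (d^2 - 2*d - 48)/(d^2 + 4*d - 5)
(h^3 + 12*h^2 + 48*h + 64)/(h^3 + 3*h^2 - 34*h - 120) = (h^2 + 8*h + 16)/(h^2 - h - 30)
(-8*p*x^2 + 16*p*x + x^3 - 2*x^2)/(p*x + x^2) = (-8*p*x + 16*p + x^2 - 2*x)/(p + x)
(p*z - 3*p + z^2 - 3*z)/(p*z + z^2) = (z - 3)/z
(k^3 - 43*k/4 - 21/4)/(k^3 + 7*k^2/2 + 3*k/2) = (k - 7/2)/k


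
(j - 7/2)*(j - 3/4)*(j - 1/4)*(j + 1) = j^4 - 7*j^3/2 - 13*j^2/16 + 97*j/32 - 21/32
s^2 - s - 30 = (s - 6)*(s + 5)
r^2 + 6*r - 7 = (r - 1)*(r + 7)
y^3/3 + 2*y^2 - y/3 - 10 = (y/3 + 1)*(y - 2)*(y + 5)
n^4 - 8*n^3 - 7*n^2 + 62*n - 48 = (n - 8)*(n - 2)*(n - 1)*(n + 3)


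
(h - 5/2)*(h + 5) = h^2 + 5*h/2 - 25/2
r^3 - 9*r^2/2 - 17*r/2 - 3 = (r - 6)*(r + 1/2)*(r + 1)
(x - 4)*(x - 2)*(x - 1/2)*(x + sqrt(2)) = x^4 - 13*x^3/2 + sqrt(2)*x^3 - 13*sqrt(2)*x^2/2 + 11*x^2 - 4*x + 11*sqrt(2)*x - 4*sqrt(2)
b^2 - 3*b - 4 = (b - 4)*(b + 1)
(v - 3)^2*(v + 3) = v^3 - 3*v^2 - 9*v + 27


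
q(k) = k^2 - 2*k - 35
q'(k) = 2*k - 2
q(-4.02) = -10.80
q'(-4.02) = -10.04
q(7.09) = 1.09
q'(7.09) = 12.18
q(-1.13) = -31.46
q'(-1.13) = -4.26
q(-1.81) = -28.10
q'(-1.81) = -5.62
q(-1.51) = -29.70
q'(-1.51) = -5.02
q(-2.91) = -20.71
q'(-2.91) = -7.82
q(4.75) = -21.94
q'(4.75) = 7.50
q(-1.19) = -31.20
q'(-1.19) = -4.38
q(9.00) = 28.00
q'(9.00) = 16.00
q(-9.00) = 64.00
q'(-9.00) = -20.00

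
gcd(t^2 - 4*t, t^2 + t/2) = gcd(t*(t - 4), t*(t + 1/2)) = t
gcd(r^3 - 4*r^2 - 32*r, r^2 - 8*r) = r^2 - 8*r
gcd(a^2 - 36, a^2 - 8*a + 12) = a - 6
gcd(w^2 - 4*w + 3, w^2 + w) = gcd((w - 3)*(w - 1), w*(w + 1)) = 1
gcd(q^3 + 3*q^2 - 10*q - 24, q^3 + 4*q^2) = q + 4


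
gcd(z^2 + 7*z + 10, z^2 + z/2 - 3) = z + 2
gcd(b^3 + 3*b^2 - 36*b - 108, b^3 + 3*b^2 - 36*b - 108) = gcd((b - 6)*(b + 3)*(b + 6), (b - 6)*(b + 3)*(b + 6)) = b^3 + 3*b^2 - 36*b - 108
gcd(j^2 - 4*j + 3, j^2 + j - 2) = j - 1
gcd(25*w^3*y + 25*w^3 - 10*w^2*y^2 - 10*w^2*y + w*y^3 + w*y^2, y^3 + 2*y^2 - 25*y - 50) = 1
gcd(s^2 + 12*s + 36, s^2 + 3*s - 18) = s + 6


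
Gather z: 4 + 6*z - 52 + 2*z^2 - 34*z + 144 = 2*z^2 - 28*z + 96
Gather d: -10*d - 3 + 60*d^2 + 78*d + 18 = 60*d^2 + 68*d + 15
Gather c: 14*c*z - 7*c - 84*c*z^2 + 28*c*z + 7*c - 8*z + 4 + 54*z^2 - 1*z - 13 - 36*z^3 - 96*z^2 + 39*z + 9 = c*(-84*z^2 + 42*z) - 36*z^3 - 42*z^2 + 30*z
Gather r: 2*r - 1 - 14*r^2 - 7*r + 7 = -14*r^2 - 5*r + 6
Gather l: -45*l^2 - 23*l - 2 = -45*l^2 - 23*l - 2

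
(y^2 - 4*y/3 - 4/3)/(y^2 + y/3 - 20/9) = 3*(3*y^2 - 4*y - 4)/(9*y^2 + 3*y - 20)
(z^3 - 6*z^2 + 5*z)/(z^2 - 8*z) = (z^2 - 6*z + 5)/(z - 8)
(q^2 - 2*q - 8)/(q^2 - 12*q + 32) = (q + 2)/(q - 8)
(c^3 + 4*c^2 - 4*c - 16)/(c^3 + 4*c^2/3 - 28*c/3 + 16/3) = 3*(c + 2)/(3*c - 2)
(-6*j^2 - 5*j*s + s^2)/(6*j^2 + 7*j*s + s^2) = (-6*j + s)/(6*j + s)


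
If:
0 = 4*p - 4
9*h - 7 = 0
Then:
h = 7/9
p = 1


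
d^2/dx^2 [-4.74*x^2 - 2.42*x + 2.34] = -9.48000000000000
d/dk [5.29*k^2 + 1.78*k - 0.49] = 10.58*k + 1.78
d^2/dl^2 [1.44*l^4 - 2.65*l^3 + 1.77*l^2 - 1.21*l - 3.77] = 17.28*l^2 - 15.9*l + 3.54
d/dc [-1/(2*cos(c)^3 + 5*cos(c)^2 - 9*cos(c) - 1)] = 4*(-6*cos(c)^2 - 10*cos(c) + 9)*sin(c)/(-15*cos(c) + 5*cos(2*c) + cos(3*c) + 3)^2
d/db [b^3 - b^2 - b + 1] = 3*b^2 - 2*b - 1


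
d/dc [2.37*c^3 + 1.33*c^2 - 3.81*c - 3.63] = 7.11*c^2 + 2.66*c - 3.81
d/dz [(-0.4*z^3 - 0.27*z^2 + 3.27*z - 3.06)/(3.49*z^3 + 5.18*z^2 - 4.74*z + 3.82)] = (-1.1297*z^4 - 19.0326*z^3 + 11.7954*z^2 + 29.6388*z - 2.013)/(12.1801*z^6 + 36.1564*z^5 - 6.2528*z^4 - 22.4428*z^3 + 62.0428*z^2 - 36.2136*z + 14.5924)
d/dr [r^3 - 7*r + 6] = 3*r^2 - 7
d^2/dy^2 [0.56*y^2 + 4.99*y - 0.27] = 1.12000000000000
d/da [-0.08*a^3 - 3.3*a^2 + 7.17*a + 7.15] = -0.24*a^2 - 6.6*a + 7.17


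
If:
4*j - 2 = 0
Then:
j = 1/2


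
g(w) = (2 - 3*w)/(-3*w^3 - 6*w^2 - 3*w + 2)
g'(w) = (2 - 3*w)*(9*w^2 + 12*w + 3)/(-3*w^3 - 6*w^2 - 3*w + 2)^2 - 3/(-3*w^3 - 6*w^2 - 3*w + 2) = (-18*w^3 + 24*w)/(9*w^6 + 36*w^5 + 54*w^4 + 24*w^3 - 15*w^2 - 12*w + 4)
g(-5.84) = 0.05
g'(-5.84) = 0.02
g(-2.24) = 0.71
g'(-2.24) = 0.98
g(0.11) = 1.05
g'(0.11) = 1.03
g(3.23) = 0.04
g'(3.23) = -0.02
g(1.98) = 0.08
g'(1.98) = -0.04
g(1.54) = 0.09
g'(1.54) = -0.04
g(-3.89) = 0.14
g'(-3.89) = 0.10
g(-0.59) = 1.64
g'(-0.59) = -1.98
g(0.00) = 1.00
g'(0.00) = 0.00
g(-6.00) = 0.04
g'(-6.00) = 0.02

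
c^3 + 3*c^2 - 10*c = c*(c - 2)*(c + 5)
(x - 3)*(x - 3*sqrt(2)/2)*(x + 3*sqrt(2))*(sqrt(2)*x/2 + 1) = sqrt(2)*x^4/2 - 3*sqrt(2)*x^3/2 + 5*x^3/2 - 15*x^2/2 - 3*sqrt(2)*x^2 - 9*x + 9*sqrt(2)*x + 27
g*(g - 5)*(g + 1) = g^3 - 4*g^2 - 5*g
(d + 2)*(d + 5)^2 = d^3 + 12*d^2 + 45*d + 50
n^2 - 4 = (n - 2)*(n + 2)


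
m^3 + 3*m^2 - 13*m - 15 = (m - 3)*(m + 1)*(m + 5)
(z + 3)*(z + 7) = z^2 + 10*z + 21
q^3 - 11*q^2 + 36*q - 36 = (q - 6)*(q - 3)*(q - 2)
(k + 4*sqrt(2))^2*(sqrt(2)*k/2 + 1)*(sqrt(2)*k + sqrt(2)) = k^4 + k^3 + 9*sqrt(2)*k^3 + 9*sqrt(2)*k^2 + 48*k^2 + 32*sqrt(2)*k + 48*k + 32*sqrt(2)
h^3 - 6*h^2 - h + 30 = (h - 5)*(h - 3)*(h + 2)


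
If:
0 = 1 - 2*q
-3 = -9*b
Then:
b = 1/3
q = 1/2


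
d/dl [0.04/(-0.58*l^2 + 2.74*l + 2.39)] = (0.0464*l - 0.1096)/(-0.58*l^2 + 2.74*l + 2.39)^2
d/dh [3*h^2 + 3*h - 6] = 6*h + 3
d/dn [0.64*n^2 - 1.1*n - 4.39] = 1.28*n - 1.1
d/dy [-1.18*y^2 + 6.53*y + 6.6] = 6.53 - 2.36*y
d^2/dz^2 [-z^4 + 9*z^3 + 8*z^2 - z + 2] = -12*z^2 + 54*z + 16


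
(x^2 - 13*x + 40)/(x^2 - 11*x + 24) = (x - 5)/(x - 3)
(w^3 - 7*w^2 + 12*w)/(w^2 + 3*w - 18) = w*(w - 4)/(w + 6)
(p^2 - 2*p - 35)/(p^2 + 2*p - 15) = (p - 7)/(p - 3)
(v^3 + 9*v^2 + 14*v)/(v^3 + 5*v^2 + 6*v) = (v + 7)/(v + 3)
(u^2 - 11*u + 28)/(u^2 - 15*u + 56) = (u - 4)/(u - 8)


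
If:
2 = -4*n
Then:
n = -1/2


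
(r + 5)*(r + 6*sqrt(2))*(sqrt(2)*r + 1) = sqrt(2)*r^3 + 5*sqrt(2)*r^2 + 13*r^2 + 6*sqrt(2)*r + 65*r + 30*sqrt(2)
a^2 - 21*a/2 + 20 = (a - 8)*(a - 5/2)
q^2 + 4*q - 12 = (q - 2)*(q + 6)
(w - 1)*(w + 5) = w^2 + 4*w - 5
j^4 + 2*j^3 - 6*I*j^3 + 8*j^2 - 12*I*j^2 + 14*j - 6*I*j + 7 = (j + 1)*(j - 7*I)*(-I*j + 1)*(I*j + I)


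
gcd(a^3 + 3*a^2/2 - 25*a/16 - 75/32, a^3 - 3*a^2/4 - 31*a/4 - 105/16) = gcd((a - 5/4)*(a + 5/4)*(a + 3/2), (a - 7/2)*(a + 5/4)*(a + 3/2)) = a^2 + 11*a/4 + 15/8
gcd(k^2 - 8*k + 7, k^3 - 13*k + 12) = k - 1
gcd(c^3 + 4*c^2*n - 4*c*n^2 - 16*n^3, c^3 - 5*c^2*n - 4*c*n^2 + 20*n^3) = c^2 - 4*n^2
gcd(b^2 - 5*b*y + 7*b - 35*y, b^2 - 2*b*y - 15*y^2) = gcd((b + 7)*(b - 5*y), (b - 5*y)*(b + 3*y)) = -b + 5*y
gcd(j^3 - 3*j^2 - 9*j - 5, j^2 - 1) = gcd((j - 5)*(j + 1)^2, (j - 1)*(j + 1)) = j + 1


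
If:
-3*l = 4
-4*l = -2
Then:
No Solution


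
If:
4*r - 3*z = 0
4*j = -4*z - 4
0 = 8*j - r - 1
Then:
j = 1/35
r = -27/35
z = -36/35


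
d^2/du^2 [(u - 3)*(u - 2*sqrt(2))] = 2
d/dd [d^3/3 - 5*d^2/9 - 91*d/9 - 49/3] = d^2 - 10*d/9 - 91/9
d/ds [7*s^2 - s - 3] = 14*s - 1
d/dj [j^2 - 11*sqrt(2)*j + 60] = 2*j - 11*sqrt(2)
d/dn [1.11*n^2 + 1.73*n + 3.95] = 2.22*n + 1.73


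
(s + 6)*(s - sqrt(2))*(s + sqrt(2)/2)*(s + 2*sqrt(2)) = s^4 + 3*sqrt(2)*s^3/2 + 6*s^3 - 3*s^2 + 9*sqrt(2)*s^2 - 18*s - 2*sqrt(2)*s - 12*sqrt(2)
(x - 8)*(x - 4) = x^2 - 12*x + 32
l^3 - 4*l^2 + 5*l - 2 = (l - 2)*(l - 1)^2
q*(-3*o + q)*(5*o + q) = -15*o^2*q + 2*o*q^2 + q^3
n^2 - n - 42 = (n - 7)*(n + 6)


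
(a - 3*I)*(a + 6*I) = a^2 + 3*I*a + 18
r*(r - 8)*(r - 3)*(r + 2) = r^4 - 9*r^3 + 2*r^2 + 48*r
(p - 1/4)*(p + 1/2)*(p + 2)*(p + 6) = p^4 + 33*p^3/4 + 111*p^2/8 + 2*p - 3/2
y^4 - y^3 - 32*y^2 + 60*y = y*(y - 5)*(y - 2)*(y + 6)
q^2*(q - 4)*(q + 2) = q^4 - 2*q^3 - 8*q^2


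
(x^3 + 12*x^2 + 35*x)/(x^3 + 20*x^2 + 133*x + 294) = x*(x + 5)/(x^2 + 13*x + 42)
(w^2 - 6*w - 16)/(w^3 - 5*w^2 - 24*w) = (w + 2)/(w*(w + 3))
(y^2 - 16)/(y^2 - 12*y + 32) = (y + 4)/(y - 8)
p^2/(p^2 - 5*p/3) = 3*p/(3*p - 5)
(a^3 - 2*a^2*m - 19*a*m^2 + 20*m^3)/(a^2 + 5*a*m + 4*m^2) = (a^2 - 6*a*m + 5*m^2)/(a + m)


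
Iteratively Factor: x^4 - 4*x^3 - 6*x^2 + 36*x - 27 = (x - 3)*(x^3 - x^2 - 9*x + 9) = (x - 3)*(x - 1)*(x^2 - 9) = (x - 3)*(x - 1)*(x + 3)*(x - 3)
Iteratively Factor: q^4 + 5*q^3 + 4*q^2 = (q + 4)*(q^3 + q^2) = q*(q + 4)*(q^2 + q) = q^2*(q + 4)*(q + 1)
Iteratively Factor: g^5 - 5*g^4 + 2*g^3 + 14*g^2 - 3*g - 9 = (g - 3)*(g^4 - 2*g^3 - 4*g^2 + 2*g + 3) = (g - 3)^2*(g^3 + g^2 - g - 1) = (g - 3)^2*(g + 1)*(g^2 - 1) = (g - 3)^2*(g - 1)*(g + 1)*(g + 1)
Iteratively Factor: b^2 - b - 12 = (b + 3)*(b - 4)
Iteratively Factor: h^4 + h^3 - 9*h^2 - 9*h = (h)*(h^3 + h^2 - 9*h - 9) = h*(h - 3)*(h^2 + 4*h + 3) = h*(h - 3)*(h + 1)*(h + 3)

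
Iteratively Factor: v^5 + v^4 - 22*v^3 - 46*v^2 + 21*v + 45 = (v + 3)*(v^4 - 2*v^3 - 16*v^2 + 2*v + 15) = (v + 1)*(v + 3)*(v^3 - 3*v^2 - 13*v + 15) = (v - 1)*(v + 1)*(v + 3)*(v^2 - 2*v - 15) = (v - 5)*(v - 1)*(v + 1)*(v + 3)*(v + 3)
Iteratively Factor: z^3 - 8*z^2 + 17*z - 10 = (z - 1)*(z^2 - 7*z + 10) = (z - 5)*(z - 1)*(z - 2)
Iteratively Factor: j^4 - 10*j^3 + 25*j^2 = (j - 5)*(j^3 - 5*j^2) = j*(j - 5)*(j^2 - 5*j) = j^2*(j - 5)*(j - 5)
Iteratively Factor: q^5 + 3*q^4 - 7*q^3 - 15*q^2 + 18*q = (q + 3)*(q^4 - 7*q^2 + 6*q) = (q - 2)*(q + 3)*(q^3 + 2*q^2 - 3*q) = q*(q - 2)*(q + 3)*(q^2 + 2*q - 3) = q*(q - 2)*(q - 1)*(q + 3)*(q + 3)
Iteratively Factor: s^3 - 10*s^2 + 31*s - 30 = (s - 3)*(s^2 - 7*s + 10) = (s - 5)*(s - 3)*(s - 2)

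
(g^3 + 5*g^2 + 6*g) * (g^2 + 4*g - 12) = g^5 + 9*g^4 + 14*g^3 - 36*g^2 - 72*g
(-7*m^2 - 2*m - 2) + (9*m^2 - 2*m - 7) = 2*m^2 - 4*m - 9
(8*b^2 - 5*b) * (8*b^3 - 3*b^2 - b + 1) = 64*b^5 - 64*b^4 + 7*b^3 + 13*b^2 - 5*b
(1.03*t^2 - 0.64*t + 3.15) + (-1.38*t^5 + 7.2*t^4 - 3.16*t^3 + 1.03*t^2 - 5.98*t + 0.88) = -1.38*t^5 + 7.2*t^4 - 3.16*t^3 + 2.06*t^2 - 6.62*t + 4.03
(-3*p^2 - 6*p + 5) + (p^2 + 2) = -2*p^2 - 6*p + 7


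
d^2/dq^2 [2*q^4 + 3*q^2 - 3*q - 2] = 24*q^2 + 6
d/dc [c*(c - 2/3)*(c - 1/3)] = 3*c^2 - 2*c + 2/9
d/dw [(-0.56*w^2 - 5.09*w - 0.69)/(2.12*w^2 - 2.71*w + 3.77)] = (12.3084*w^2 - 1.2968*w - 21.0592)/(4.4944*w^4 - 11.4904*w^3 + 23.3289*w^2 - 20.4334*w + 14.2129)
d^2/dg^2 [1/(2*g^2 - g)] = 2*(-2*g*(2*g - 1) + (4*g - 1)^2)/(g^3*(2*g - 1)^3)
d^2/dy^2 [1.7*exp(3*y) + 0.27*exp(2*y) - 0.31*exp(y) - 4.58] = (15.3*exp(2*y) + 1.08*exp(y) - 0.31)*exp(y)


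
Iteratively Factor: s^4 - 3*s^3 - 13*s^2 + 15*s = (s - 5)*(s^3 + 2*s^2 - 3*s) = (s - 5)*(s - 1)*(s^2 + 3*s) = (s - 5)*(s - 1)*(s + 3)*(s)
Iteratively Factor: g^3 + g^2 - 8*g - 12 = (g + 2)*(g^2 - g - 6) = (g - 3)*(g + 2)*(g + 2)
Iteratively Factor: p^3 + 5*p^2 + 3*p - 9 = (p + 3)*(p^2 + 2*p - 3) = (p - 1)*(p + 3)*(p + 3)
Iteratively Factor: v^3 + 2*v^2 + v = (v + 1)*(v^2 + v) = (v + 1)^2*(v)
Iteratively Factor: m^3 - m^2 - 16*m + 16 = (m - 1)*(m^2 - 16) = (m - 4)*(m - 1)*(m + 4)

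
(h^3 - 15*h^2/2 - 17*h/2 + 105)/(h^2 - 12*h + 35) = (h^2 - 5*h/2 - 21)/(h - 7)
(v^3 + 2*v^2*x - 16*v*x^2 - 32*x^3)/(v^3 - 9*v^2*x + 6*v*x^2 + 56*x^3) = (-v - 4*x)/(-v + 7*x)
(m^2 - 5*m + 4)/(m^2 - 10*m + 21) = (m^2 - 5*m + 4)/(m^2 - 10*m + 21)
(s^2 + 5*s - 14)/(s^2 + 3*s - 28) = (s - 2)/(s - 4)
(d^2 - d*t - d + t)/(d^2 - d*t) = (d - 1)/d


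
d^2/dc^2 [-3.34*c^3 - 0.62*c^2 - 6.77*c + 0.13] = -20.04*c - 1.24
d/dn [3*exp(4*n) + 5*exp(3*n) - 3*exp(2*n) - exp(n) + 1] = (12*exp(3*n) + 15*exp(2*n) - 6*exp(n) - 1)*exp(n)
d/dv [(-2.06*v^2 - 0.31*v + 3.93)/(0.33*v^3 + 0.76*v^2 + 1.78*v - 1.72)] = (0.6798*v^4 + 0.2046*v^3 - 7.3219*v^2 + 1.1128*v - 6.4622)/(0.1089*v^6 + 0.5016*v^5 + 1.7524*v^4 + 1.5704*v^3 + 0.554*v^2 - 6.1232*v + 2.9584)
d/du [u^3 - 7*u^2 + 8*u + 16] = 3*u^2 - 14*u + 8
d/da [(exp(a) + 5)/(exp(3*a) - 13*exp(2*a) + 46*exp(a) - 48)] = (-(exp(a) + 5)*(3*exp(2*a) - 26*exp(a) + 46) + exp(3*a) - 13*exp(2*a) + 46*exp(a) - 48)*exp(a)/(exp(3*a) - 13*exp(2*a) + 46*exp(a) - 48)^2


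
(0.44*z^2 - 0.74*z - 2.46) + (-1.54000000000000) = 0.44*z^2 - 0.74*z - 4.0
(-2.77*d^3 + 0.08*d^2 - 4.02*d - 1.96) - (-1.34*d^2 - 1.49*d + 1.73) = -2.77*d^3 + 1.42*d^2 - 2.53*d - 3.69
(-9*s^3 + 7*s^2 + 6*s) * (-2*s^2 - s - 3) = 18*s^5 - 5*s^4 + 8*s^3 - 27*s^2 - 18*s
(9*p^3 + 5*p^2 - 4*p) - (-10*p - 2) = 9*p^3 + 5*p^2 + 6*p + 2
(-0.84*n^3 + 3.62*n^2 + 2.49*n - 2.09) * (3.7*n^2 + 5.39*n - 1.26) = -3.108*n^5 + 8.8664*n^4 + 29.7832*n^3 + 1.1269*n^2 - 14.4025*n + 2.6334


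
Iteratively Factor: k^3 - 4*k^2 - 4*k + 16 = (k - 2)*(k^2 - 2*k - 8) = (k - 4)*(k - 2)*(k + 2)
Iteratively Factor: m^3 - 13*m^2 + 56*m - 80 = (m - 4)*(m^2 - 9*m + 20) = (m - 4)^2*(m - 5)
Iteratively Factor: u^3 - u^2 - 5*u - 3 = (u - 3)*(u^2 + 2*u + 1) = (u - 3)*(u + 1)*(u + 1)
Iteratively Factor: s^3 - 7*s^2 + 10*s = (s - 5)*(s^2 - 2*s) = (s - 5)*(s - 2)*(s)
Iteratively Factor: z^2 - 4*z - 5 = (z + 1)*(z - 5)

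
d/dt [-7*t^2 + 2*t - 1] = 2 - 14*t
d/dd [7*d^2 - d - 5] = 14*d - 1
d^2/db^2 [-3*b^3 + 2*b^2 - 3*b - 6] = 4 - 18*b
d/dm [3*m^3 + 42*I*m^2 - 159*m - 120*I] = 9*m^2 + 84*I*m - 159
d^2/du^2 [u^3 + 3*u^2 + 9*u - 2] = 6*u + 6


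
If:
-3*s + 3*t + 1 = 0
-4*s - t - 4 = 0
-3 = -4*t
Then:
No Solution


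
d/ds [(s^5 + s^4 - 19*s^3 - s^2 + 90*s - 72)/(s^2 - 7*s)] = (3*s^6 - 26*s^5 - 40*s^4 + 266*s^3 - 83*s^2 + 144*s - 504)/(s^2*(s^2 - 14*s + 49))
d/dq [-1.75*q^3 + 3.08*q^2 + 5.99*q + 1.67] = -5.25*q^2 + 6.16*q + 5.99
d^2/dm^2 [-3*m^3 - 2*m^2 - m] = -18*m - 4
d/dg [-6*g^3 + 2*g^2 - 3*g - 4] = -18*g^2 + 4*g - 3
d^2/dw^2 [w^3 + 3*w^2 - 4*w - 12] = 6*w + 6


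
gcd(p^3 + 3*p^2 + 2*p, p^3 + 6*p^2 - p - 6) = p + 1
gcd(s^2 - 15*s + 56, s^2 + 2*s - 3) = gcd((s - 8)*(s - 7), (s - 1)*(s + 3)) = 1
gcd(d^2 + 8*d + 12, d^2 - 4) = d + 2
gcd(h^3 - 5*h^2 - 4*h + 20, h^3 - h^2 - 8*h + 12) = h - 2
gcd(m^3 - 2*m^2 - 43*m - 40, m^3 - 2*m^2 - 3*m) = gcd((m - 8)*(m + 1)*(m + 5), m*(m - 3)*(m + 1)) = m + 1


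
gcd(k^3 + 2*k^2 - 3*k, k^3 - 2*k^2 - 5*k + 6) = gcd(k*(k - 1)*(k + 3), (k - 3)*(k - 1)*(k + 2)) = k - 1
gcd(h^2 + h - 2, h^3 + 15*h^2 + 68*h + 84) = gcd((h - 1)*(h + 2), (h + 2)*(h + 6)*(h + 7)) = h + 2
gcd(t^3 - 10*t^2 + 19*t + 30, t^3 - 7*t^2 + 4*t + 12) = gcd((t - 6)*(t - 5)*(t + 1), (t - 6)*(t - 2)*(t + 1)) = t^2 - 5*t - 6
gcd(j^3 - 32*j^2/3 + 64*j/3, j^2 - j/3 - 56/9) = j - 8/3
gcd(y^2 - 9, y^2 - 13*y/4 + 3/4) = y - 3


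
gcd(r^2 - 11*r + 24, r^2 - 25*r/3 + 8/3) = r - 8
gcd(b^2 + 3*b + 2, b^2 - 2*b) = 1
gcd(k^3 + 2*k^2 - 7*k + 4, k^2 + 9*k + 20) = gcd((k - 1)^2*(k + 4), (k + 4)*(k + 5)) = k + 4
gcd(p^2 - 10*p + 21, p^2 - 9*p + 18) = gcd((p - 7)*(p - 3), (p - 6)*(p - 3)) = p - 3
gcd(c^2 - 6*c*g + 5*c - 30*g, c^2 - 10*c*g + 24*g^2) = c - 6*g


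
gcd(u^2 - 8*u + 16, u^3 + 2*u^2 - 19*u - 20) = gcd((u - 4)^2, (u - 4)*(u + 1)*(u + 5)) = u - 4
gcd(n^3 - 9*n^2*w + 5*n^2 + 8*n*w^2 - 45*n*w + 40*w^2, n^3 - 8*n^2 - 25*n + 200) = n + 5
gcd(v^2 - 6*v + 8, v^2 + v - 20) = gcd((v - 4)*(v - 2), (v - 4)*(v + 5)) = v - 4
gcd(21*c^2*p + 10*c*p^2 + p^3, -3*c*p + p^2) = p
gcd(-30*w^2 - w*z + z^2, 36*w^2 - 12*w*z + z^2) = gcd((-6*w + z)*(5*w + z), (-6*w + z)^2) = -6*w + z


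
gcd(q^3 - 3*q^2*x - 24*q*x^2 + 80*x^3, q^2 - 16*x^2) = -q + 4*x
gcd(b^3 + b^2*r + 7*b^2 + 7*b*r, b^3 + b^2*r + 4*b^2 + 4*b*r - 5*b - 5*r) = b + r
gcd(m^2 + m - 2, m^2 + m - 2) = m^2 + m - 2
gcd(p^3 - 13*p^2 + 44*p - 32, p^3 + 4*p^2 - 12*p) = 1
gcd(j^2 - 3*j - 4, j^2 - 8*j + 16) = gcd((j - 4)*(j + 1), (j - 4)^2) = j - 4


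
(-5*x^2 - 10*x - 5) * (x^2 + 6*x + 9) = -5*x^4 - 40*x^3 - 110*x^2 - 120*x - 45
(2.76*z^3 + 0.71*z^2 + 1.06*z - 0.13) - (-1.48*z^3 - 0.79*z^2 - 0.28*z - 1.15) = 4.24*z^3 + 1.5*z^2 + 1.34*z + 1.02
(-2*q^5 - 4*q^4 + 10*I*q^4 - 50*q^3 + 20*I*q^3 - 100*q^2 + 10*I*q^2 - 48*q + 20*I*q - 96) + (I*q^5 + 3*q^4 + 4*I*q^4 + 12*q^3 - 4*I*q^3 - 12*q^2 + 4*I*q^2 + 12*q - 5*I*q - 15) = -2*q^5 + I*q^5 - q^4 + 14*I*q^4 - 38*q^3 + 16*I*q^3 - 112*q^2 + 14*I*q^2 - 36*q + 15*I*q - 111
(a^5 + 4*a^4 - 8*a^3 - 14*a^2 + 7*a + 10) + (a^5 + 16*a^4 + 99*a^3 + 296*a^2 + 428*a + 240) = 2*a^5 + 20*a^4 + 91*a^3 + 282*a^2 + 435*a + 250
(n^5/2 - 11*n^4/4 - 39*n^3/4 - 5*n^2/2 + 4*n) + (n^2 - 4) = n^5/2 - 11*n^4/4 - 39*n^3/4 - 3*n^2/2 + 4*n - 4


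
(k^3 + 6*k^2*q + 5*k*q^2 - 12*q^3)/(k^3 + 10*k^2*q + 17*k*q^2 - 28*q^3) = (k + 3*q)/(k + 7*q)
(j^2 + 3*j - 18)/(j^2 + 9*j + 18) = (j - 3)/(j + 3)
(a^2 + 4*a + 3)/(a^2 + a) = (a + 3)/a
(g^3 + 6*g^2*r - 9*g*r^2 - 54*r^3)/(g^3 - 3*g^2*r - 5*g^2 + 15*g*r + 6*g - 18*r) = (g^2 + 9*g*r + 18*r^2)/(g^2 - 5*g + 6)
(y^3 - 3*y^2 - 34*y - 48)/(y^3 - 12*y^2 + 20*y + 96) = (y + 3)/(y - 6)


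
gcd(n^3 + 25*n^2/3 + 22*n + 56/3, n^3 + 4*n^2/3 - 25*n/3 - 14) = n^2 + 13*n/3 + 14/3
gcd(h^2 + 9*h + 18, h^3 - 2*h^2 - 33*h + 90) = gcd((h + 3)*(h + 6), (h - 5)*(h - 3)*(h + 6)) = h + 6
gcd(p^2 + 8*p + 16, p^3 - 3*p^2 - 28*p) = p + 4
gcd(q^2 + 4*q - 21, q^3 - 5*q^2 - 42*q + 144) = q - 3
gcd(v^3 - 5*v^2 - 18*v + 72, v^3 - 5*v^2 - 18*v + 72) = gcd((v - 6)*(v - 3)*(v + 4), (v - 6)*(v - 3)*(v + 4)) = v^3 - 5*v^2 - 18*v + 72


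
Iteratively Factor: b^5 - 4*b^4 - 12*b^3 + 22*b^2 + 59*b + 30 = (b + 2)*(b^4 - 6*b^3 + 22*b + 15) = (b - 5)*(b + 2)*(b^3 - b^2 - 5*b - 3) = (b - 5)*(b + 1)*(b + 2)*(b^2 - 2*b - 3) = (b - 5)*(b - 3)*(b + 1)*(b + 2)*(b + 1)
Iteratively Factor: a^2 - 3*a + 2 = (a - 2)*(a - 1)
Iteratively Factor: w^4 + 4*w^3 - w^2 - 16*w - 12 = (w - 2)*(w^3 + 6*w^2 + 11*w + 6) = (w - 2)*(w + 1)*(w^2 + 5*w + 6) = (w - 2)*(w + 1)*(w + 2)*(w + 3)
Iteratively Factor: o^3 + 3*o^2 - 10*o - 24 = (o - 3)*(o^2 + 6*o + 8) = (o - 3)*(o + 4)*(o + 2)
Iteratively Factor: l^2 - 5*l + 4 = (l - 1)*(l - 4)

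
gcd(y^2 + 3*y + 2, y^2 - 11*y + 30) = 1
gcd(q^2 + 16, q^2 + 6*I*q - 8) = q + 4*I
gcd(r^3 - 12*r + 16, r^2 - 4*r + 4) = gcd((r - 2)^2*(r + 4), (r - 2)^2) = r^2 - 4*r + 4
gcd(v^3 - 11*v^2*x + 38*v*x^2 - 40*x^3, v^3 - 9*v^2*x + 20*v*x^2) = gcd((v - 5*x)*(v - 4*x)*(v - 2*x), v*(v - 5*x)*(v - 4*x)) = v^2 - 9*v*x + 20*x^2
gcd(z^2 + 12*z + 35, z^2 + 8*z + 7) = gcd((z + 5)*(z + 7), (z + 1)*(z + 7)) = z + 7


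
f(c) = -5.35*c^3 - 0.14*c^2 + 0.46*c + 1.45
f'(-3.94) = -247.59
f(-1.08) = 7.53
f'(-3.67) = -214.69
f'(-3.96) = -250.12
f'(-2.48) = -97.56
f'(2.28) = -83.61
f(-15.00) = 18019.30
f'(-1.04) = -16.61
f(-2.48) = 81.05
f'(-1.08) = -17.96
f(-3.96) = 329.66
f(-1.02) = 6.51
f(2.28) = -61.64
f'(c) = -16.05*c^2 - 0.28*c + 0.46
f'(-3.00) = -143.15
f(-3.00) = 143.26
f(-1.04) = 6.84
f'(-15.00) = -3606.59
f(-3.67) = 262.33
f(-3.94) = 324.69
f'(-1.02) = -15.95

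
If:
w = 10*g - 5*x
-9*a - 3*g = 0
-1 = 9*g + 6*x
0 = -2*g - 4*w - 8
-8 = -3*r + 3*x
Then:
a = 17/324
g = -17/108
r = 197/72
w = -415/216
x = 5/72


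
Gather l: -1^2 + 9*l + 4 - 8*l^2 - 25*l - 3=-8*l^2 - 16*l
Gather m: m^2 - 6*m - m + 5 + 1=m^2 - 7*m + 6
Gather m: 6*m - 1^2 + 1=6*m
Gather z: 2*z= 2*z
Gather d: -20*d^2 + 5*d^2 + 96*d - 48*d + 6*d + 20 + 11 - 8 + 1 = -15*d^2 + 54*d + 24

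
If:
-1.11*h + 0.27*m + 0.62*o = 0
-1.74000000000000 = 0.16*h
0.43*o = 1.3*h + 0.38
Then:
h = -10.88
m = 28.76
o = -31.99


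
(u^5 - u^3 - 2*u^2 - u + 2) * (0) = 0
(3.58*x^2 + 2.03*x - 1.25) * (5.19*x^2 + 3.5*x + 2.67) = 18.5802*x^4 + 23.0657*x^3 + 10.1761*x^2 + 1.0451*x - 3.3375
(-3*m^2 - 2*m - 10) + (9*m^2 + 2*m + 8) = 6*m^2 - 2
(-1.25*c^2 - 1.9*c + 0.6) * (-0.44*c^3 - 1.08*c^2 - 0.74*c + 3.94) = 0.55*c^5 + 2.186*c^4 + 2.713*c^3 - 4.167*c^2 - 7.93*c + 2.364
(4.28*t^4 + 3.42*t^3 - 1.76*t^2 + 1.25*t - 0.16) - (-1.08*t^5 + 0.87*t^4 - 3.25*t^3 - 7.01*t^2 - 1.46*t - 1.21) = 1.08*t^5 + 3.41*t^4 + 6.67*t^3 + 5.25*t^2 + 2.71*t + 1.05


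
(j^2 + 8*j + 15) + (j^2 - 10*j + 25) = 2*j^2 - 2*j + 40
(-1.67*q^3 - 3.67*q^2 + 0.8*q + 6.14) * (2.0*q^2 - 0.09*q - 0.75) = -3.34*q^5 - 7.1897*q^4 + 3.1828*q^3 + 14.9605*q^2 - 1.1526*q - 4.605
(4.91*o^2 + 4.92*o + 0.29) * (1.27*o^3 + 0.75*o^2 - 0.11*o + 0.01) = 6.2357*o^5 + 9.9309*o^4 + 3.5182*o^3 - 0.2746*o^2 + 0.0173*o + 0.0029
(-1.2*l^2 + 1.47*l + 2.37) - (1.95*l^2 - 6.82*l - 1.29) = -3.15*l^2 + 8.29*l + 3.66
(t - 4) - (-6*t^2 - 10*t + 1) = 6*t^2 + 11*t - 5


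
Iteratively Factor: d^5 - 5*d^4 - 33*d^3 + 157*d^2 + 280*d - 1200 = (d - 5)*(d^4 - 33*d^2 - 8*d + 240) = (d - 5)*(d + 4)*(d^3 - 4*d^2 - 17*d + 60) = (d - 5)*(d + 4)^2*(d^2 - 8*d + 15) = (d - 5)^2*(d + 4)^2*(d - 3)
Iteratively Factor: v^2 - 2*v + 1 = (v - 1)*(v - 1)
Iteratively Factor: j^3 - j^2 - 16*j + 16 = (j + 4)*(j^2 - 5*j + 4) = (j - 1)*(j + 4)*(j - 4)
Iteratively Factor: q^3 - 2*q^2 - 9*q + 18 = (q - 3)*(q^2 + q - 6) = (q - 3)*(q + 3)*(q - 2)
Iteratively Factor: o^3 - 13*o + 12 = (o - 3)*(o^2 + 3*o - 4) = (o - 3)*(o - 1)*(o + 4)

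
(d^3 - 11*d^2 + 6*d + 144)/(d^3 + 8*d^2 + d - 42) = (d^2 - 14*d + 48)/(d^2 + 5*d - 14)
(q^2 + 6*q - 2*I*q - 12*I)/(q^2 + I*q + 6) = (q + 6)/(q + 3*I)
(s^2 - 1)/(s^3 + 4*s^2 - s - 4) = 1/(s + 4)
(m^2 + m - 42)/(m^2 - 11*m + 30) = (m + 7)/(m - 5)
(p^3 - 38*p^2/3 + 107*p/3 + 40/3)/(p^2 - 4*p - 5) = (3*p^2 - 23*p - 8)/(3*(p + 1))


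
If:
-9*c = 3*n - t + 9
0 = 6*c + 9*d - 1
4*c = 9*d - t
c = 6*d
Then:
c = 2/15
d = 1/45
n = -158/45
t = -1/3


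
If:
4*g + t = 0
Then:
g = -t/4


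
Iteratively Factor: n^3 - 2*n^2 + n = (n - 1)*(n^2 - n) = (n - 1)^2*(n)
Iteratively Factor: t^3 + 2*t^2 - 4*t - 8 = (t + 2)*(t^2 - 4) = (t - 2)*(t + 2)*(t + 2)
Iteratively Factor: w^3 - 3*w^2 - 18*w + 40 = (w - 5)*(w^2 + 2*w - 8) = (w - 5)*(w + 4)*(w - 2)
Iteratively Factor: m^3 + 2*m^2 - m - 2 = (m - 1)*(m^2 + 3*m + 2) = (m - 1)*(m + 1)*(m + 2)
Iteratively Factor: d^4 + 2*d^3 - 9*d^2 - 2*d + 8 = (d + 1)*(d^3 + d^2 - 10*d + 8) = (d - 2)*(d + 1)*(d^2 + 3*d - 4) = (d - 2)*(d - 1)*(d + 1)*(d + 4)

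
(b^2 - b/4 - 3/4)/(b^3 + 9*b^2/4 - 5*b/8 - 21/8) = 2*(4*b + 3)/(8*b^2 + 26*b + 21)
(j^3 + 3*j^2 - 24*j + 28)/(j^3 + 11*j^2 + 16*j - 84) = (j - 2)/(j + 6)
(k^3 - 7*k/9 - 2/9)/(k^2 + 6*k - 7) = (k^2 + k + 2/9)/(k + 7)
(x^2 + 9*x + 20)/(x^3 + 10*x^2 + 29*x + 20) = 1/(x + 1)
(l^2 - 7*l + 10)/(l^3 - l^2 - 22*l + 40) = (l - 5)/(l^2 + l - 20)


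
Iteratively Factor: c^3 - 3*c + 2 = (c - 1)*(c^2 + c - 2) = (c - 1)^2*(c + 2)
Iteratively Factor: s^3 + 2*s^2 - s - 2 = (s - 1)*(s^2 + 3*s + 2) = (s - 1)*(s + 1)*(s + 2)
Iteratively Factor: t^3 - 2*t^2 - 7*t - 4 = (t + 1)*(t^2 - 3*t - 4) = (t - 4)*(t + 1)*(t + 1)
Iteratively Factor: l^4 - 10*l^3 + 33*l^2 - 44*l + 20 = (l - 5)*(l^3 - 5*l^2 + 8*l - 4) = (l - 5)*(l - 2)*(l^2 - 3*l + 2) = (l - 5)*(l - 2)*(l - 1)*(l - 2)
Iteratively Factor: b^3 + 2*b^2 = (b + 2)*(b^2) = b*(b + 2)*(b)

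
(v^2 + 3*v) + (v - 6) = v^2 + 4*v - 6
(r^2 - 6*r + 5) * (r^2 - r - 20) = r^4 - 7*r^3 - 9*r^2 + 115*r - 100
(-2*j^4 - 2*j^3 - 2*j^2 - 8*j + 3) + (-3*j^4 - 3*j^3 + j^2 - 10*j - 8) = -5*j^4 - 5*j^3 - j^2 - 18*j - 5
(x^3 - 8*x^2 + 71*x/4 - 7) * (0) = 0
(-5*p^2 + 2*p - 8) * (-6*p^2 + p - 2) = 30*p^4 - 17*p^3 + 60*p^2 - 12*p + 16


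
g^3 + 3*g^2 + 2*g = g*(g + 1)*(g + 2)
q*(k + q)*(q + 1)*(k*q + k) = k^2*q^3 + 2*k^2*q^2 + k^2*q + k*q^4 + 2*k*q^3 + k*q^2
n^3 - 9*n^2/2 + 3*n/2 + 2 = (n - 4)*(n - 1)*(n + 1/2)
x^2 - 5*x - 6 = (x - 6)*(x + 1)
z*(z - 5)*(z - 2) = z^3 - 7*z^2 + 10*z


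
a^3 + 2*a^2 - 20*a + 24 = (a - 2)^2*(a + 6)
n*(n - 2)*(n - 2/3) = n^3 - 8*n^2/3 + 4*n/3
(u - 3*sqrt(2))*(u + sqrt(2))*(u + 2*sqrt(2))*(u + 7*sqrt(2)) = u^4 + 7*sqrt(2)*u^3 - 14*u^2 - 110*sqrt(2)*u - 168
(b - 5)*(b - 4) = b^2 - 9*b + 20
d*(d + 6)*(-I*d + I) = -I*d^3 - 5*I*d^2 + 6*I*d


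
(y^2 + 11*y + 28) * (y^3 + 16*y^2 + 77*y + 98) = y^5 + 27*y^4 + 281*y^3 + 1393*y^2 + 3234*y + 2744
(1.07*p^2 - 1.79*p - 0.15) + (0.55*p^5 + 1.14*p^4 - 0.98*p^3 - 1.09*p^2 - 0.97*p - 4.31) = 0.55*p^5 + 1.14*p^4 - 0.98*p^3 - 0.02*p^2 - 2.76*p - 4.46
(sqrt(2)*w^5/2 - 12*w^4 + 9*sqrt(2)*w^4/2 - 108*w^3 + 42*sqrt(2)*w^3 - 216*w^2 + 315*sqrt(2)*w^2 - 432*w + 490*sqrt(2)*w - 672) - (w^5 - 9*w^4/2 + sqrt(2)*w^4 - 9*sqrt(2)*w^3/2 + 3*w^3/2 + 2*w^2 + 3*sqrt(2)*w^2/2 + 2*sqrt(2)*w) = -w^5 + sqrt(2)*w^5/2 - 15*w^4/2 + 7*sqrt(2)*w^4/2 - 219*w^3/2 + 93*sqrt(2)*w^3/2 - 218*w^2 + 627*sqrt(2)*w^2/2 - 432*w + 488*sqrt(2)*w - 672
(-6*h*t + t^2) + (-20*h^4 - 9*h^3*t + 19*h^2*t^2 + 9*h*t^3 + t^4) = -20*h^4 - 9*h^3*t + 19*h^2*t^2 + 9*h*t^3 - 6*h*t + t^4 + t^2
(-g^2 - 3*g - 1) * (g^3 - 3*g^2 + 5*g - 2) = -g^5 + 3*g^3 - 10*g^2 + g + 2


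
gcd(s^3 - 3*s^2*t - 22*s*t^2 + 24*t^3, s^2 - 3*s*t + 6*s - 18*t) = 1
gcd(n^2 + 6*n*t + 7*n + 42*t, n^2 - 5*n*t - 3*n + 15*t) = 1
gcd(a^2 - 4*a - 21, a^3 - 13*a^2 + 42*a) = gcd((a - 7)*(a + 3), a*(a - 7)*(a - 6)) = a - 7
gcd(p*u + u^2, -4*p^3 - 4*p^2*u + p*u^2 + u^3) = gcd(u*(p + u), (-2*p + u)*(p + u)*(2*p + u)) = p + u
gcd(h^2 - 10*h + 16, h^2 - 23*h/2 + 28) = h - 8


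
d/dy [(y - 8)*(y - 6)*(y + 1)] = 3*y^2 - 26*y + 34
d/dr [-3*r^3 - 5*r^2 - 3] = r*(-9*r - 10)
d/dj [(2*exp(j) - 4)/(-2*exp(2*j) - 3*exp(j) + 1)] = 2*((exp(j) - 2)*(4*exp(j) + 3) - 2*exp(2*j) - 3*exp(j) + 1)*exp(j)/(2*exp(2*j) + 3*exp(j) - 1)^2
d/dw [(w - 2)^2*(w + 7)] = 3*(w - 2)*(w + 4)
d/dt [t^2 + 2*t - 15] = 2*t + 2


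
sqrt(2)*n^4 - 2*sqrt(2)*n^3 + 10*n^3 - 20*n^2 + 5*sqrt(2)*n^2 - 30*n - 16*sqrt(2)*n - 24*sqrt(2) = (n - 3)*(n + sqrt(2))*(n + 4*sqrt(2))*(sqrt(2)*n + sqrt(2))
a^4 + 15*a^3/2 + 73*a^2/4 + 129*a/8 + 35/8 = (a + 1/2)*(a + 1)*(a + 5/2)*(a + 7/2)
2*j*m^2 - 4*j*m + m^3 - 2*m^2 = m*(2*j + m)*(m - 2)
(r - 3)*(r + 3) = r^2 - 9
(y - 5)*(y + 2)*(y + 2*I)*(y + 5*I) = y^4 - 3*y^3 + 7*I*y^3 - 20*y^2 - 21*I*y^2 + 30*y - 70*I*y + 100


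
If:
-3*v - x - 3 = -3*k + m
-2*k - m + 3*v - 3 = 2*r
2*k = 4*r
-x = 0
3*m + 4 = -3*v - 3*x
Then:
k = 5/3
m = -3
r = 5/6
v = 5/3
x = 0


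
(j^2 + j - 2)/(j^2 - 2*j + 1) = (j + 2)/(j - 1)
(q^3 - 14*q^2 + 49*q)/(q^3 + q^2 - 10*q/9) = 9*(q^2 - 14*q + 49)/(9*q^2 + 9*q - 10)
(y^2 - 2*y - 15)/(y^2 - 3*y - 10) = (y + 3)/(y + 2)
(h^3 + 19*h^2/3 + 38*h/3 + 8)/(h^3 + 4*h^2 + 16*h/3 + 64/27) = 9*(h^2 + 5*h + 6)/(9*h^2 + 24*h + 16)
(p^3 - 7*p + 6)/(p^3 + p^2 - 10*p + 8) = (p + 3)/(p + 4)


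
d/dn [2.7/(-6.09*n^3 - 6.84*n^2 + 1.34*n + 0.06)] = (49.329*n^2 + 36.936*n - 3.618)/(6.09*n^3 + 6.84*n^2 - 1.34*n - 0.06)^2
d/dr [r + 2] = 1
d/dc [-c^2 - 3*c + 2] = -2*c - 3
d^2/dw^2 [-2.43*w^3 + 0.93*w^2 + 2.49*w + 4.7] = 1.86 - 14.58*w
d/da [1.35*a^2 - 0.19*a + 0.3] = 2.7*a - 0.19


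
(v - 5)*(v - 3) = v^2 - 8*v + 15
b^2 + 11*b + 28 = (b + 4)*(b + 7)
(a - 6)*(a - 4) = a^2 - 10*a + 24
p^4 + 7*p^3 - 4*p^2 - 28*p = p*(p - 2)*(p + 2)*(p + 7)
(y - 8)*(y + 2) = y^2 - 6*y - 16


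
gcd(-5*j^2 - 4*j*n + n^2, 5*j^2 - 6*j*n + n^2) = 5*j - n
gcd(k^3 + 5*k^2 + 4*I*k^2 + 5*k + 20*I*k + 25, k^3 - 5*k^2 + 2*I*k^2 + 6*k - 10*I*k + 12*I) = 1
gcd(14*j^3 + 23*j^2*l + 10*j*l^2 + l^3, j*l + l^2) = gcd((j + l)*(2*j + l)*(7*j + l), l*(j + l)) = j + l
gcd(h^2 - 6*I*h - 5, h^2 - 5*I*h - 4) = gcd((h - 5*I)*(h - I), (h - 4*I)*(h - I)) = h - I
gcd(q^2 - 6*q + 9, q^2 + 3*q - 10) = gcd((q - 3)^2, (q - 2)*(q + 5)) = 1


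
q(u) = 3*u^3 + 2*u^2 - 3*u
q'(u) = 9*u^2 + 4*u - 3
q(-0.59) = 1.85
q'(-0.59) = -2.23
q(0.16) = -0.42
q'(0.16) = -2.13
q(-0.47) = 1.54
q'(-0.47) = -2.89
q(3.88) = 193.70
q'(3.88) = 148.01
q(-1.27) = 0.89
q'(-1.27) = 6.44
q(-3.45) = -89.04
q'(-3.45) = 90.32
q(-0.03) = 0.09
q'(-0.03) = -3.11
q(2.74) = 68.51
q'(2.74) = 75.53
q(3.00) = 90.00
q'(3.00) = 90.00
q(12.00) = 5436.00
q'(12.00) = 1341.00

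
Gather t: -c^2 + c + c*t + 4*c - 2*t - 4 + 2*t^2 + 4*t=-c^2 + 5*c + 2*t^2 + t*(c + 2) - 4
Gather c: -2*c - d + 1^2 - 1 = -2*c - d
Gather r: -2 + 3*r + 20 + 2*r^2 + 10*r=2*r^2 + 13*r + 18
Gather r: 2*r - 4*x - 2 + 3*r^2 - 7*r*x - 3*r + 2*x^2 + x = 3*r^2 + r*(-7*x - 1) + 2*x^2 - 3*x - 2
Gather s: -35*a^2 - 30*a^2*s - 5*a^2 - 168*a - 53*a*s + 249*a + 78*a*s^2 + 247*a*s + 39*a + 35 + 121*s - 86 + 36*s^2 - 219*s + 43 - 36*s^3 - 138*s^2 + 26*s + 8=-40*a^2 + 120*a - 36*s^3 + s^2*(78*a - 102) + s*(-30*a^2 + 194*a - 72)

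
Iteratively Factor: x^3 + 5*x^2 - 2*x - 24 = (x + 4)*(x^2 + x - 6) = (x - 2)*(x + 4)*(x + 3)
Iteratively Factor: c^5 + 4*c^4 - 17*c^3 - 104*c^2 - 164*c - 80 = (c + 2)*(c^4 + 2*c^3 - 21*c^2 - 62*c - 40) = (c + 2)*(c + 4)*(c^3 - 2*c^2 - 13*c - 10) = (c + 1)*(c + 2)*(c + 4)*(c^2 - 3*c - 10) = (c + 1)*(c + 2)^2*(c + 4)*(c - 5)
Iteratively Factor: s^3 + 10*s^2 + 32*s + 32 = (s + 2)*(s^2 + 8*s + 16) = (s + 2)*(s + 4)*(s + 4)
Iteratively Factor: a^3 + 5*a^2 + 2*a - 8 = (a + 4)*(a^2 + a - 2) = (a + 2)*(a + 4)*(a - 1)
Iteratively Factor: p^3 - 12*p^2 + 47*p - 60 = (p - 3)*(p^2 - 9*p + 20) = (p - 5)*(p - 3)*(p - 4)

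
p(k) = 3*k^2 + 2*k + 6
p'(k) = 6*k + 2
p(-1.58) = 10.33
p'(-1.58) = -7.48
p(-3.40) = 33.88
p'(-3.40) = -18.40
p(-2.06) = 14.61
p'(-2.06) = -10.36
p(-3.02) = 27.32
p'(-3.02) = -16.12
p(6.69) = 153.65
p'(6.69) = 42.14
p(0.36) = 7.11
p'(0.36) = 4.16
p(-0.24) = 5.69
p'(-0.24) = 0.56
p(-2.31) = 17.39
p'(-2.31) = -11.86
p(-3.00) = 27.00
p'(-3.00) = -16.00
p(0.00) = 6.00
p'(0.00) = 2.00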